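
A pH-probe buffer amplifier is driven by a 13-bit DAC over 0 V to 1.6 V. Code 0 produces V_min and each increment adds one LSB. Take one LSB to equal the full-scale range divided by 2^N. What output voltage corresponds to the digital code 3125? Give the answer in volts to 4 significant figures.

Span = 1.6 V. LSB = 1.6 V / 2^13.
V_out = V_min + code × LSB = 0 V + 3125 × 1.6 V / 8192
      = 0 + 0.610352 = 0.610352 V.

0.6104 V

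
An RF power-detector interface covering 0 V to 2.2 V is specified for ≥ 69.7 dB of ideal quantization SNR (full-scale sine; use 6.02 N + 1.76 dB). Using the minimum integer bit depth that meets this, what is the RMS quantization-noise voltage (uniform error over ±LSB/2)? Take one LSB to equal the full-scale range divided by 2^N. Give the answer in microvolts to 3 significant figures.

Full-scale range = 2.2 V.
Required N = ⌈(69.7 − 1.76)/6.02⌉ = ⌈11.286⌉ = 12.
LSB = 2.2 V ÷ 2^12 = 2.2/4096 V = 0.53711 mV.
V_rms = LSB/√12 = 155 µV.

155 µV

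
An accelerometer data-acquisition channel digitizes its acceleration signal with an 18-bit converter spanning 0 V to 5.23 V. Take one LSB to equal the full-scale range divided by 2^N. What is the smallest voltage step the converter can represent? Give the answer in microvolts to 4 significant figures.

19.95 µV

Full-scale range = 5.23 V.
Number of codes = 2^18 = 262144.
LSB = 5.23 V ÷ 2^18 = 5.23/262144 V = 19.95 µV.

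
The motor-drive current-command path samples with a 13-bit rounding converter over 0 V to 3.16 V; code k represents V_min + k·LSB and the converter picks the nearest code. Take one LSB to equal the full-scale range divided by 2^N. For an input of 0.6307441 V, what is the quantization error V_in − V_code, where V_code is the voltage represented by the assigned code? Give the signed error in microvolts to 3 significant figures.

Range is 3.16 V. LSB = 3.16 V / 2^13 ≈ 385.7 µV.
Position in LSBs: (0.6307441 − (0)) × 8192/3.16 = 1635.1442; rounding gives k = 1635.
Reconstructed level: 0 + 1635 × 3.16/8192 V = 0.6306884766 V.
V_in − V_code = 0.6307441 − (0.6306884766) = +55.6 µV.

+55.6 µV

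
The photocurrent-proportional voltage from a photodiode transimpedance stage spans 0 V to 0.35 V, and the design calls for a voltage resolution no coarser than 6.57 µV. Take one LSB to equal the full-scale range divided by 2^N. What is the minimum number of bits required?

16 bits

Span = 0.35 V.
Required number of levels: 0.35/6.57 µV = 53272; smallest N with 2^N ≥ that is 16.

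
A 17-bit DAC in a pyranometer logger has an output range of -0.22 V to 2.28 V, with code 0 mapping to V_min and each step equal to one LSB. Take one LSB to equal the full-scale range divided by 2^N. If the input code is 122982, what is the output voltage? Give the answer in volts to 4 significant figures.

2.126 V

Span: 2.28 V − (-0.22 V) = 2.5 V. LSB = 2.5 V / 2^17.
V_out = -0.22 + 122982 × (2.5/131072) V
      = -0.22 + 2.34570 = 2.12570 V.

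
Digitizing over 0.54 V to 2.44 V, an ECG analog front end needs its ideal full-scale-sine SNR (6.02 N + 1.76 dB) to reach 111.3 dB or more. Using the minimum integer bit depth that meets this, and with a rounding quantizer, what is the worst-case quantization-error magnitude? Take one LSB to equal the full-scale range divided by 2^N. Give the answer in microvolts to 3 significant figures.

1.81 µV

Range = 2.44 − (0.54) = 1.9 V.
Solving 6.02 N ≥ 111.3 − 1.76: N ≥ 18.196. Round up → N = 19.
Step size = 1.9/524288 V = 3.6240 µV.
Max error for round-to-nearest is LSB/2 = 1.81 µV.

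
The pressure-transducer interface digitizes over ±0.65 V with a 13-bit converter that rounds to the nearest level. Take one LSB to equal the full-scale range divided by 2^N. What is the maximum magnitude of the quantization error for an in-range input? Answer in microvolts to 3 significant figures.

Full-scale range = 0.65 V − (-0.65 V) = 1.3 V.
One LSB is 1.3 V / 8192 = 158.69 µV.
Worst-case error for round-to-nearest is half an LSB: 79.3 µV.

79.3 µV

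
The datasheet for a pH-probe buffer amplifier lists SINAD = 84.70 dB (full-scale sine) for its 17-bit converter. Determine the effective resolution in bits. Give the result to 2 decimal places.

13.78 bits

ENOB = (84.70 − 1.76)/6.02 = 13.7774 bits.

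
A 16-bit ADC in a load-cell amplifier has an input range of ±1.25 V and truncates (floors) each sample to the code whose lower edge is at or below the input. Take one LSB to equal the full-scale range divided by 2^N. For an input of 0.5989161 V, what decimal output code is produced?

48468

The full-scale span is 1.25 − (-1.25) = 2.5 V. LSB = 2.5 V / 2^16 ≈ 38.15 µV.
code = ⌊(V_in − V_min)/LSB⌋ = ⌊(V_in − V_min) × 2^16 / range⌋
     = ⌊(0.5989161 − (-1.25)) × 65536 / 2.5⌋ = ⌊1.8489161 × 65536/2.5⌋
     = ⌊48468.226⌋ = 48468.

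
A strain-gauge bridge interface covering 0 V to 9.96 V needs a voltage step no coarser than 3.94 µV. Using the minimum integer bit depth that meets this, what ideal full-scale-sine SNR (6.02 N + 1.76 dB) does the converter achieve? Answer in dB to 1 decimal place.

Range is 9.96 V.
Need 2^N ≥ 9.96 V / 3.94 µV = 2.528e6 → N_min = 22.
6.02(22) + 1.76 = 134.20 dB.

134.2 dB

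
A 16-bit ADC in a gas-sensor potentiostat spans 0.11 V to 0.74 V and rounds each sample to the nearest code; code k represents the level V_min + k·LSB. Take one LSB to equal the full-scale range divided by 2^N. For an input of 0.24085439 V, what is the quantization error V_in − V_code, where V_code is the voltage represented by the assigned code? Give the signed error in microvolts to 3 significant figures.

Span: 0.74 V − (0.11 V) = 0.63 V. LSB = 0.63 V / 2^16 ≈ 9.613 µV.
Position in LSBs: (0.24085439 − (0.11)) × 65536/0.63 = 13612.1798; rounding gives k = 13612.
V_code = 0.11 + (13612/65536) × 0.63 = 0.24085266113 V.
Error = V_in − V_code = 0.24085439 − (0.24085266113) = +1.73 µV.

+1.73 µV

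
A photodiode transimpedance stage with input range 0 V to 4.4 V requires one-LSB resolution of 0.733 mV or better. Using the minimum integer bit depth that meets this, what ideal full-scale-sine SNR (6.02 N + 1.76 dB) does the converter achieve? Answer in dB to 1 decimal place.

80.0 dB

Span = 4.4 V.
Required number of levels: 4.4/0.733 mV = 6002.7; smallest N with 2^N ≥ that is 13.
SNR = 6.02 × 13 + 1.76 = 80.02 dB.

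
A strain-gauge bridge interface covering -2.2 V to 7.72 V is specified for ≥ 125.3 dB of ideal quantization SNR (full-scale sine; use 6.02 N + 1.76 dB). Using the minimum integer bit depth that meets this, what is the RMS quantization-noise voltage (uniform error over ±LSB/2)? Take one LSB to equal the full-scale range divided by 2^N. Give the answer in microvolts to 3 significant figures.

1.37 µV

Full-scale range = 7.72 V − (-2.2 V) = 9.92 V.
Required N = ⌈(125.3 − 1.76)/6.02⌉ = ⌈20.522⌉ = 21.
LSB = 9.92 V ÷ 2^21 = 9.92/2097152 V = 4.7302 µV.
σ_q = LSB/√12 = 4.7302 µV/3.4641 = 1.37 µV.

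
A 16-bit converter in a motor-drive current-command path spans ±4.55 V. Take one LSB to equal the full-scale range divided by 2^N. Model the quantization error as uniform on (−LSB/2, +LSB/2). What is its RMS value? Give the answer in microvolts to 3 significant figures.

Full-scale range = 4.55 V − (-4.55 V) = 9.1 V.
One LSB is 9.1 V / 65536 = 138.85 µV.
σ_q = LSB/√12 = 138.85 µV/3.4641 = 40.1 µV.

40.1 µV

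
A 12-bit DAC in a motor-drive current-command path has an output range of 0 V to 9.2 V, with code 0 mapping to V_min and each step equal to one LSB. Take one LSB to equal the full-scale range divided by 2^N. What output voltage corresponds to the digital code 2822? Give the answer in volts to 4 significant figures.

Span = 9.2 V. LSB = 9.2 V / 2^12.
V_out = 0 + 2822 × (9.2/4096) V
      = 0 V + 6.33848 V = 6.33848 V.

6.338 V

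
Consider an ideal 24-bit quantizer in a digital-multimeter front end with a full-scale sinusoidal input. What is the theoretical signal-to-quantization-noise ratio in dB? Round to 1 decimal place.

146.2 dB

SNR = 6.02·24 + 1.76 = 146.24 dB.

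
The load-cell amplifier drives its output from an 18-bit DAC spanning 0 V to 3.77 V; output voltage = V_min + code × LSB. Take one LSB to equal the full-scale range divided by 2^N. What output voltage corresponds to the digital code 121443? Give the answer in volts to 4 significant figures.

V_FS = 3.77 V. LSB = 3.77 V / 2^18.
V_out = 0 + 121443 × (3.77/262144) V
      = 0 + 1.74652 = 1.74652 V.

1.747 V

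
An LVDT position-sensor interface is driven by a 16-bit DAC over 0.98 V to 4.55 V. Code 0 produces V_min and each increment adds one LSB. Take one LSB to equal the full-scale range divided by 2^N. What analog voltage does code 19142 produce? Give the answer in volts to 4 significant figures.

2.023 V

Full-scale range = 4.55 V − (0.98 V) = 3.57 V. LSB = 3.57 V / 2^16.
V_out = 0.98 + 19142 × (3.57/65536) V
      = 0.98 + 1.04274 = 2.02274 V.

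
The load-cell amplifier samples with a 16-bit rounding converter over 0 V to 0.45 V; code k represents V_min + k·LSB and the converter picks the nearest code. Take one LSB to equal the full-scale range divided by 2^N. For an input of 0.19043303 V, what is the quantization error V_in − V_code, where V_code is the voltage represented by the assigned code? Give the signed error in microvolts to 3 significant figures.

−1.24 µV

Range is 0.45 V. LSB = 0.45 V / 2^16 ≈ 6.866 µV.
Position in LSBs: (0.19043303 − (0)) × 65536/0.45 = 27733.8201; rounding gives k = 27734.
V_code = V_min + k × range/2^16 = 0 + 27734 × 0.45/65536 = 0.19043426514 V.
Error = V_in − V_code = 0.19043303 − (0.19043426514) = −1.24 µV.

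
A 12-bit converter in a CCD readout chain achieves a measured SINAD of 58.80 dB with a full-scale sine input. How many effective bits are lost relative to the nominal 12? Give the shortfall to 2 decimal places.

ENOB = (SINAD − 1.76)/6.02 = (58.80 − 1.76)/6.02 = 9.4751 bits.
12 − 9.4751 = 2.52 bits below nominal.

2.52 bits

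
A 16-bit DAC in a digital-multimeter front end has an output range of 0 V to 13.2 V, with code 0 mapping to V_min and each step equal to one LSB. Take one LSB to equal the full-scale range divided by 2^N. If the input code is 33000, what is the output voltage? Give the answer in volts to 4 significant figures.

6.647 V

V_FS = 13.2 V. LSB = 13.2 V / 2^16.
V_out = V_min + code × LSB = 0 V + 33000 × 13.2 V / 65536
      = 0 + 6.64673 = 6.64673 V.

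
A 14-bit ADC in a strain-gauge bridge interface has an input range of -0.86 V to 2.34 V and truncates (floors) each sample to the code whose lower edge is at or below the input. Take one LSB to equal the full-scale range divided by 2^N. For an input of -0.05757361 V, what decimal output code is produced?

4108

The full-scale span is 2.34 − (-0.86) = 3.2 V. LSB = 3.2 V / 2^14 ≈ 195.3 µV.
V_in − V_min = -0.05757361 − (-0.86) = 0.80242639 V.
Divide by LSB: 0.80242639 × 16384/3.2 = 4108.4231.
Truncating gives code 4108.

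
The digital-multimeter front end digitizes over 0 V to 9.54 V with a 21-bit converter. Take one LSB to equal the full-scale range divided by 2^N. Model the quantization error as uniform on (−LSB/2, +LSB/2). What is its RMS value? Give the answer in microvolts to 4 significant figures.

Range is 9.54 V.
LSB = 9.54 V ÷ 2^21 = 9.54/2097152 V = 4.54903 µV.
σ_q = LSB/√12 = 4.54903 µV/3.4641 = 1.313 µV.

1.313 µV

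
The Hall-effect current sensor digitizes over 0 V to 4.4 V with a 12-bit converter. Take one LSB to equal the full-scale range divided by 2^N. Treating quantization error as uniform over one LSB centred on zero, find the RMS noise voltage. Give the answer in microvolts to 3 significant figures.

V_FS = 4.4 V.
LSB = 4.4 V / 2^12 = 1.0742 mV.
σ_q = LSB/√12 = 1.0742 mV/3.4641 = 310 µV.

310 µV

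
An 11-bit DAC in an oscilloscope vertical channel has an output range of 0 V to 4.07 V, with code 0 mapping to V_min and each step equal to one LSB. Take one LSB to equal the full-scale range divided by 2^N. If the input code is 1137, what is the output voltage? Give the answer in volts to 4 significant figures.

2.260 V

V_FS = 4.07 V. LSB = 4.07 V / 2^11.
Output = V_min + (1137/2048) × range = 0 + 0.555176 × 4.07 V
      = 0 V + 2.25957 V = 2.25957 V.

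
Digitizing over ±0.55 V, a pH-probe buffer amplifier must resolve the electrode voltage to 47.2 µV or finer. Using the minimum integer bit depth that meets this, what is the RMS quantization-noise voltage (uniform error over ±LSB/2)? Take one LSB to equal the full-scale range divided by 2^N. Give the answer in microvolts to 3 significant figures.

9.69 µV

Range = 0.55 − (-0.55) = 1.1 V.
Levels needed ≥ 1.1/47.2 µV = 23310. 2^15 = 32768 suffices, so N_min = 15.
LSB = 1.1 V ÷ 2^15 = 1.1/32768 V = 33.569 µV.
RMS noise = LSB/√12 = 9.69 µV.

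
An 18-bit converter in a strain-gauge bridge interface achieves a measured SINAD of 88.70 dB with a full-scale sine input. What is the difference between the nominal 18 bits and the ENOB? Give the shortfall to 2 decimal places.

3.56 bits

Effective bits = (88.70 − 1.76)/6.02 = 14.4419.
18 − 14.4419 = 3.56 bits below nominal.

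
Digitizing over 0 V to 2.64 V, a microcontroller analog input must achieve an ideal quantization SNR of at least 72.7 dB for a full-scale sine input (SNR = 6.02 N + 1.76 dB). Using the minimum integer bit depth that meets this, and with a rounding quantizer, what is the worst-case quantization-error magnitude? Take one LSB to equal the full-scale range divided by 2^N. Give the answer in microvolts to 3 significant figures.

322 µV

Range is 2.64 V.
Required N = ⌈(72.7 − 1.76)/6.02⌉ = ⌈11.784⌉ = 12.
LSB = 2.64 V / 2^12 = 0.64453 mV.
|e|_max = LSB/2 = 322 µV.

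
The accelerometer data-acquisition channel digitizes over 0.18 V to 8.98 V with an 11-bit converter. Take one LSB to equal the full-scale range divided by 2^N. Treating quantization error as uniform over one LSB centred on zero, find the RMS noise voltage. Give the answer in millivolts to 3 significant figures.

Range = 8.98 − (0.18) = 8.8 V.
LSB = 8.8 V ÷ 2^11 = 8.8/2048 V = 4.2969 mV.
σ_q = LSB/√12 = 4.2969 mV/3.4641 = 1.24 mV.

1.24 mV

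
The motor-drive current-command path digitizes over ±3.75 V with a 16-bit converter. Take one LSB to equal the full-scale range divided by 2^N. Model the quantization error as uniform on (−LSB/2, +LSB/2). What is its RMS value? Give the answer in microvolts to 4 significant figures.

Full-scale range = 3.75 V − (-3.75 V) = 7.5 V.
Step size = 7.5/65536 V = 114.441 µV.
RMS of a uniform error over width LSB is LSB/√12 = 33.04 µV.

33.04 µV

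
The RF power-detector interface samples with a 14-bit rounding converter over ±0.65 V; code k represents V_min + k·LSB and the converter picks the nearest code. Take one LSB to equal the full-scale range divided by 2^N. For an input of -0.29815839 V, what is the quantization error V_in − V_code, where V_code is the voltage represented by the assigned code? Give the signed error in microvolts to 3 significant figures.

The full-scale span is 0.65 − (-0.65) = 1.3 V. LSB = 1.3 V / 2^14 ≈ 79.35 µV.
(-0.29815839 − (-0.65)) / LSB = 0.35184161 × 16384/1.3 = 4434.2869. Nearest integer: k = 4434.
Reconstructed level: -0.65 + 4434 × 1.3/16384 V = -0.29818115234 V.
V_in − V_code = -0.29815839 − (-0.29818115234) = +22.8 µV.

+22.8 µV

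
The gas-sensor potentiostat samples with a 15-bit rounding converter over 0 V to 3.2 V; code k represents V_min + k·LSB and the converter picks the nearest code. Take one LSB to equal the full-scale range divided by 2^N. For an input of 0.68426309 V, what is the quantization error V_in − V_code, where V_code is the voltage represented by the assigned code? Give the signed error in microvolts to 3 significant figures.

−14.3 µV

Range is 3.2 V. LSB = 3.2 V / 2^15 ≈ 97.66 µV.
(0.68426309 − (0)) / LSB = 0.68426309 × 32768/3.2 = 7006.8540. Nearest integer: k = 7007.
Reconstructed level: 0 + 7007 × 3.2/32768 V = 0.68427734375 V.
e = 0.68426309 − (0.68427734375) = −14.3 µV.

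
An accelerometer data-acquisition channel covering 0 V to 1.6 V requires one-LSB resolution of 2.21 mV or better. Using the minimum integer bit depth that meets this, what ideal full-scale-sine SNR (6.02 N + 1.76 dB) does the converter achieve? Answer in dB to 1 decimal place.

62.0 dB

Range is 1.6 V.
Need 2^N ≥ 1.6 V / 2.21 mV = 724.0 → N_min = 10.
SNR = 6.02 × 10 + 1.76 = 61.96 dB.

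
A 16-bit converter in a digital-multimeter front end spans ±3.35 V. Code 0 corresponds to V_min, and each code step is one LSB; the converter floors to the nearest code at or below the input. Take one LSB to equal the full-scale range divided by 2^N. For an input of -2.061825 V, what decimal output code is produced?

Span: 3.35 V − (-3.35 V) = 6.7 V. LSB = 6.7 V / 2^16 ≈ 102.2 µV.
code = ⌊(V_in − V_min)/LSB⌋ = ⌊(V_in − V_min) × 2^16 / range⌋
     = ⌊(-2.061825 − (-3.35)) × 65536 / 6.7⌋ = ⌊1.288175 × 65536/6.7⌋
     = ⌊12600.274⌋ = 12600.

12600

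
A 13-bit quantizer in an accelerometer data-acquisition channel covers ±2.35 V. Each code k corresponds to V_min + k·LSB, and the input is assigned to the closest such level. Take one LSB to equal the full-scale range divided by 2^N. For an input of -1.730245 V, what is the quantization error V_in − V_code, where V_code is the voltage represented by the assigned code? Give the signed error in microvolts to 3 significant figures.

Span: 2.35 V − (-2.35 V) = 4.7 V. LSB = 4.7 V / 2^13 ≈ 0.5737 mV.
(V_in − V_min)/LSB = (-1.730245 − (-2.35)) × 8192/4.7 = 1080.2198 → nearest code k = 1080.
V_code = -2.35 + (1080/8192) × 4.7 = -1.730371094 V.
e = -1.730245 − (-1.730371094) = +126 µV.

+126 µV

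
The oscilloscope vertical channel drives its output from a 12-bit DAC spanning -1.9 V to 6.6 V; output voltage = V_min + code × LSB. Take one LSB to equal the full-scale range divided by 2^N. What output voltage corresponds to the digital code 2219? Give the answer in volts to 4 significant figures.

2.705 V

Full-scale range = 6.6 V − (-1.9 V) = 8.5 V. LSB = 8.5 V / 2^12.
V_out = V_min + code × LSB = -1.9 V + 2219 × 8.5 V / 4096
      = -1.9 + 4.60486 = 2.70486 V.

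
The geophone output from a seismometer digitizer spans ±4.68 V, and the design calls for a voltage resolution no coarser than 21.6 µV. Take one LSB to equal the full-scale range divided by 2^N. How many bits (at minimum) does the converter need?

19 bits

Span: 4.68 V − (-4.68 V) = 9.36 V.
Need 2^N ≥ 9.36 V / 21.6 µV = 433300 → N_min = 19.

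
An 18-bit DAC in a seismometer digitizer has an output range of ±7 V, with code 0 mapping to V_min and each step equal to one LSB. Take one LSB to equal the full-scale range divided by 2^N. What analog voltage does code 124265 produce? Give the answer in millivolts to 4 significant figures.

-363.5 mV

Full-scale range = 7 V − (-7 V) = 14 V. LSB = 14 V / 2^18.
V_out = -7 + 124265 × (14/262144) V
      = -7 + 6.63647 = -0.363533 V.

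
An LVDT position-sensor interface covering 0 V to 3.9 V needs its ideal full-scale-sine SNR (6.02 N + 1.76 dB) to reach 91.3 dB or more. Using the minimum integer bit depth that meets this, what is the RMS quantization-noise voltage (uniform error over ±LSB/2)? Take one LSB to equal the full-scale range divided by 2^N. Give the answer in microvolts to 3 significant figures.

Range is 3.9 V.
6.02 N + 1.76 ≥ 91.3 gives N ≥ 14.874, so the minimum integer is 15.
Step size = 3.9/32768 V = 119.02 µV.
σ_q = LSB/√12 = 119.02 µV/3.4641 = 34.4 µV.

34.4 µV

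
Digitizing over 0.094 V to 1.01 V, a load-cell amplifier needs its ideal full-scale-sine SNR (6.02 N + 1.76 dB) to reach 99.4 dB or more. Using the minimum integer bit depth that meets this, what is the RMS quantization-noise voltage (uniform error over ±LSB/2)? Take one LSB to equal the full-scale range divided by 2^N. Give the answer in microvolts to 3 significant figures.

2.02 µV

The full-scale span is 1.01 − (0.094) = 0.916 V.
6.02 N + 1.76 ≥ 99.4 gives N ≥ 16.219, so the minimum integer is 17.
LSB = 0.916 V ÷ 2^17 = 0.916/131072 V = 6.9885 µV.
V_rms = LSB/√12 = 2.02 µV.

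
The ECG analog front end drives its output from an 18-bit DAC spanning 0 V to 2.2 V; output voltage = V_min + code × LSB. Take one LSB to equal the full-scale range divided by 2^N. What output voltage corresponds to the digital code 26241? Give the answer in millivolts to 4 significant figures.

220.2 mV

V_FS = 2.2 V. LSB = 2.2 V / 2^18.
V_out = V_min + code × LSB = 0 V + 26241 × 2.2 V / 262144
      = 0 + 0.220223 = 0.220223 V.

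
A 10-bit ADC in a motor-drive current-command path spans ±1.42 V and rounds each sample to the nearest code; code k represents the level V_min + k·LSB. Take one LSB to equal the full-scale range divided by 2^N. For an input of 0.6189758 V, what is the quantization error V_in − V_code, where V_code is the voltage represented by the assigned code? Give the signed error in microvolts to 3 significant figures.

Range = 1.42 − (-1.42) = 2.84 V. LSB = 2.84 V / 2^10 ≈ 2.773 mV.
(V_in − V_min)/LSB = (0.6189758 − (-1.42)) × 1024/2.84 = 735.1800 → nearest code k = 735.
V_code = -1.42 + (735/1024) × 2.84 = 0.6184765625 V.
V_in − V_code = 0.6189758 − (0.6184765625) = +499 µV.

+499 µV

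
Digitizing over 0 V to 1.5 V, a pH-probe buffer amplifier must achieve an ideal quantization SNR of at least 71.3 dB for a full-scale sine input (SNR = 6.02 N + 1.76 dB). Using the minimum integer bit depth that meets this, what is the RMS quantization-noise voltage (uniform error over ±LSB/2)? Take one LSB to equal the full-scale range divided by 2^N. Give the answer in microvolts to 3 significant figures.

Range is 1.5 V.
Required N = ⌈(71.3 − 1.76)/6.02⌉ = ⌈11.551⌉ = 12.
One LSB is 1.5 V / 4096 = 366.21 µV.
σ_q = LSB/√12 = 366.21 µV/3.4641 = 106 µV.

106 µV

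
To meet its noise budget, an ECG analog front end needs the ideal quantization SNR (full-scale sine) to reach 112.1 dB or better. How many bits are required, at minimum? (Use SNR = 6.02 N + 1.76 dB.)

6.02 N + 1.76 ≥ 112.1 gives N ≥ 18.329, so the minimum integer is 19.

19 bits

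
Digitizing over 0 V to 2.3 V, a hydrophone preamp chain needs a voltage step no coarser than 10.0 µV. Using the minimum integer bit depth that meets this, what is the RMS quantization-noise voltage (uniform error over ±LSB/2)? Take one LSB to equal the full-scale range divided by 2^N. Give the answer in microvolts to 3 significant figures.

2.53 µV

Span = 2.3 V.
Need 2^N ≥ 2.3 V / 10.0 µV = 230000 → N_min = 18.
LSB = 2.3 V / 2^18 = 8.7738 µV.
RMS noise = LSB/√12 = 2.53 µV.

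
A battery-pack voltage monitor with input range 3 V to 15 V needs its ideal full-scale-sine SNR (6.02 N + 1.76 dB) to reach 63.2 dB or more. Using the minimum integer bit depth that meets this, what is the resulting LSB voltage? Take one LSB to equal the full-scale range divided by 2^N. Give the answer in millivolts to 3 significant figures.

5.86 mV

Span: 15 V − (3 V) = 12 V.
N ≥ (63.2 − 1.76)/6.02 = 10.206 → N_min = 11.
LSB = 12 V ÷ 2^11 = 12/2048 V = 5.86 mV.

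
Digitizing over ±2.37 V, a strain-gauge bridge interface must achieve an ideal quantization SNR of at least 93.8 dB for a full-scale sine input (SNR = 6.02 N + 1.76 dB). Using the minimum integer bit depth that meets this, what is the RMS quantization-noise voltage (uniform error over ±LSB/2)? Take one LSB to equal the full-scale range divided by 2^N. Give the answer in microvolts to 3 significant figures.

20.9 µV

Span: 2.37 V − (-2.37 V) = 4.74 V.
6.02 N + 1.76 ≥ 93.8 gives N ≥ 15.289, so the minimum integer is 16.
LSB = 4.74 V ÷ 2^16 = 4.74/65536 V = 72.327 µV.
V_rms = LSB/√12 = 20.9 µV.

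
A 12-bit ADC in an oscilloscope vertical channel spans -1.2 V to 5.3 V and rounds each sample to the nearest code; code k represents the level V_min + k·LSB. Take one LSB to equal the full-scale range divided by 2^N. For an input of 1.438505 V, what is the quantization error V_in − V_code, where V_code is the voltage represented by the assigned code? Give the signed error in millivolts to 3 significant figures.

Span: 5.3 V − (-1.2 V) = 6.5 V. LSB = 6.5 V / 2^12 ≈ 1.587 mV.
Position in LSBs: (1.438505 − (-1.2)) × 4096/6.5 = 1662.6641; rounding gives k = 1663.
V_code = -1.2 + (1663/4096) × 6.5 = 1.439038086 V.
Error = V_in − V_code = 1.438505 − (1.439038086) = −0.533 mV.

−0.533 mV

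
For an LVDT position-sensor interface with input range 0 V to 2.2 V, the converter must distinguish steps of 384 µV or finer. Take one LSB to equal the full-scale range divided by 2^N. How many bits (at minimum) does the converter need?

Full-scale range = 2.2 V.
Required number of levels: 2.2/384 µV = 5729.2; smallest N with 2^N ≥ that is 13.

13 bits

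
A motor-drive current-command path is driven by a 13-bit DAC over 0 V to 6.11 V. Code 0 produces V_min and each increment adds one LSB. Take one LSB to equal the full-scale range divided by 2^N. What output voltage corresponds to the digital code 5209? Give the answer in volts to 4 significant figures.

3.885 V

Range is 6.11 V. LSB = 6.11 V / 2^13.
Output = V_min + (5209/8192) × range = 0 + 0.635864 × 6.11 V
      = 0 + 3.88513 = 3.88513 V.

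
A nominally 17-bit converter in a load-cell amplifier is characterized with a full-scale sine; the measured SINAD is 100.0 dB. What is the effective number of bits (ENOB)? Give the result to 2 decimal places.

16.32 bits

Inverting SNR = 6.02 N + 1.76: N_eff = (100.0 − 1.76)/6.02 = 16.3189.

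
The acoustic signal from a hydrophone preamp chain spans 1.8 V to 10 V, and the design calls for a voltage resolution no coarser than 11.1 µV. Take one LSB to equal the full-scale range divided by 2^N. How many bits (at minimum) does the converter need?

Range = 10 − (1.8) = 8.2 V.
Levels needed ≥ 8.2/11.1 µV = 738700. 2^20 = 1048576 suffices, so N_min = 20.

20 bits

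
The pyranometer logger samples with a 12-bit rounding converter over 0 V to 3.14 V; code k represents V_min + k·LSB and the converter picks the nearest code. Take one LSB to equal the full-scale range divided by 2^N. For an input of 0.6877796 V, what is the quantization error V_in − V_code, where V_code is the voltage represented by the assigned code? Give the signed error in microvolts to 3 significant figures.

+138 µV

Span = 3.14 V. LSB = 3.14 V / 2^12 ≈ 0.7666 mV.
(0.6877796 − (0)) / LSB = 0.6877796 × 4096/3.14 = 897.1800. Nearest integer: k = 897.
V_code = 0 + (897/4096) × 3.14 = 0.6876416016 V.
V_in − V_code = 0.6877796 − (0.6876416016) = +138 µV.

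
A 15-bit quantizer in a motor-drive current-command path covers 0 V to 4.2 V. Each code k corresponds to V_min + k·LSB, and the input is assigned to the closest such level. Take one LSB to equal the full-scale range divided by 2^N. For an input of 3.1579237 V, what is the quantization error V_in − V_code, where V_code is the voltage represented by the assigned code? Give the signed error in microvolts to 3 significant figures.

Full-scale range = 4.2 V. LSB = 4.2 V / 2^15 ≈ 128.2 µV.
(V_in − V_min)/LSB = (3.1579237 − (0)) × 32768/4.2 = 24637.8200 → nearest code k = 24638.
V_code = 0 + (24638/32768) × 4.2 = 3.1579467773 V.
Error = V_in − V_code = 3.1579237 − (3.1579467773) = −23.1 µV.

−23.1 µV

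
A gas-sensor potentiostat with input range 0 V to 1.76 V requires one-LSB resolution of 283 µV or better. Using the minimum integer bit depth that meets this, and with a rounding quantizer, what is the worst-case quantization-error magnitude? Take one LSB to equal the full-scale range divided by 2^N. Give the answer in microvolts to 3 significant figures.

Range is 1.76 V.
Required number of levels: 1.76/283 µV = 6219.1; smallest N with 2^N ≥ that is 13.
One LSB is 1.76 V / 8192 = 214.84 µV.
|e|_max = LSB/2 = 107 µV.

107 µV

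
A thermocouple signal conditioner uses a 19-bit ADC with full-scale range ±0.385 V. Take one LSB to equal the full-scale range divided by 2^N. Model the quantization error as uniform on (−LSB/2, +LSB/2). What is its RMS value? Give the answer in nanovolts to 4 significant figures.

424.0 nV

Full-scale range = 0.385 V − (-0.385 V) = 0.77 V.
One LSB is 0.77 V / 524288 = 1.46866 µV.
For a uniform distribution on [−LSB/2, +LSB/2], V_rms = LSB/√12 = 1.46866 µV/3.4641 = 424.0 nV.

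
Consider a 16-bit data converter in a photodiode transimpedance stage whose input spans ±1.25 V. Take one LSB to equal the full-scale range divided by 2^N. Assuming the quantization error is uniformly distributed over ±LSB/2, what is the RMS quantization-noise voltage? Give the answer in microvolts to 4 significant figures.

Full-scale range = 1.25 V − (-1.25 V) = 2.5 V.
LSB = 2.5 V ÷ 2^16 = 2.5/65536 V = 38.1470 µV.
V_rms = LSB/√12 = 38.1470 µV / √12 = 11.01 µV.

11.01 µV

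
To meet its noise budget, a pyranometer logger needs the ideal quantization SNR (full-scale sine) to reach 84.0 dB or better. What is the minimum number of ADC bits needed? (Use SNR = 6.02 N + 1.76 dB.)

Required N = ⌈(84.0 − 1.76)/6.02⌉ = ⌈13.661⌉ = 14.

14 bits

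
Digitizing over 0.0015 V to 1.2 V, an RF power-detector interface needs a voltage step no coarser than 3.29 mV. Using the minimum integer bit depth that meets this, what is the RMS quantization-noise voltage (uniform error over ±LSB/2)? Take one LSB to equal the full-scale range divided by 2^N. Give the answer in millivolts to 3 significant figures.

0.676 mV

Span: 1.2 V − (0.0015 V) = 1.1985 V.
Levels needed ≥ 1.1985/3.29 mV = 364.3. 2^9 = 512 suffices, so N_min = 9.
One LSB is 1.1985 V / 512 = 2.3408 mV.
σ_q = LSB/√12 = 2.3408 mV/3.4641 = 0.676 mV.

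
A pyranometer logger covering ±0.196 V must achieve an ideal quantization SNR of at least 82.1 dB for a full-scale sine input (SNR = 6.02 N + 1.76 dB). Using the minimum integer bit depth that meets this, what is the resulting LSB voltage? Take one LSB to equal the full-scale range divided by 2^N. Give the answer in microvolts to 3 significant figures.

Full-scale range = 0.196 V − (-0.196 V) = 0.392 V.
Required N = ⌈(82.1 − 1.76)/6.02⌉ = ⌈13.346⌉ = 14.
One LSB is 0.392 V / 16384 = 23.9 µV.

23.9 µV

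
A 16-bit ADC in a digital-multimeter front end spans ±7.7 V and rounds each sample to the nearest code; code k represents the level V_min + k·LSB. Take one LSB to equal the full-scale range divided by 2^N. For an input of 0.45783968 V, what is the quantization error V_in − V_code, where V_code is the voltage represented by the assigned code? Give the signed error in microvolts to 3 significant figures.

Full-scale range = 7.7 V − (-7.7 V) = 15.4 V. LSB = 15.4 V / 2^16 ≈ 235.0 µV.
Position in LSBs: (0.45783968 − (-7.7)) × 65536/15.4 = 34716.3754; rounding gives k = 34716.
Reconstructed level: -7.7 + 34716 × 15.4/65536 V = 0.45775146484 V.
e = 0.45783968 − (0.45775146484) = +88.2 µV.

+88.2 µV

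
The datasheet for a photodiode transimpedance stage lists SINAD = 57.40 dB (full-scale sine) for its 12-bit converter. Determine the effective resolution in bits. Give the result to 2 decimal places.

9.24 bits

(57.40 − 1.76) / 6.02 = 55.64/6.02 = 9.2425 effective bits.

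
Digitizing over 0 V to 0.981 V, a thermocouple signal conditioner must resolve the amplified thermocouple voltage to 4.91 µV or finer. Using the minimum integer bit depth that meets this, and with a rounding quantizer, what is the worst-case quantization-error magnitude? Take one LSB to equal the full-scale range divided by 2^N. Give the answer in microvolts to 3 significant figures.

Range is 0.981 V.
0.981 V / 4.91 µV = 199800. Since 2^17 = 131072 and 2^18 = 262144, N = 18.
Step size = 0.981/262144 V = 3.7422 µV.
Half an LSB is 1.87 µV.

1.87 µV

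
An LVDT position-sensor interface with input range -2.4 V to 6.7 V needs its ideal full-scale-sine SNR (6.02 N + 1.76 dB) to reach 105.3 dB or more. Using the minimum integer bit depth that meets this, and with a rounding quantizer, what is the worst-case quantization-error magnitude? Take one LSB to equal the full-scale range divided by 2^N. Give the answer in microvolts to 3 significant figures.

17.4 µV

The full-scale span is 6.7 − (-2.4) = 9.1 V.
N ≥ (105.3 − 1.76)/6.02 = 17.199 → N_min = 18.
One LSB is 9.1 V / 262144 = 34.714 µV.
|e|_max = LSB/2 = 17.4 µV.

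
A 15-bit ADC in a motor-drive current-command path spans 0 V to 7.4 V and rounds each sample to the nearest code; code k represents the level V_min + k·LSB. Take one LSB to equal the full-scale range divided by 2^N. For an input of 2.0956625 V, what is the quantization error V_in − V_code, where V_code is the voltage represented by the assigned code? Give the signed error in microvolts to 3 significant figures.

−40.6 µV

Full-scale range = 7.4 V. LSB = 7.4 V / 2^15 ≈ 225.8 µV.
(V_in − V_min)/LSB = (2.0956625 − (0)) × 32768/7.4 = 9279.8201 → nearest code k = 9280.
V_code = 0 + (9280/32768) × 7.4 = 2.0957031250 V.
Error = V_in − V_code = 2.0956625 − (2.0957031250) = −40.6 µV.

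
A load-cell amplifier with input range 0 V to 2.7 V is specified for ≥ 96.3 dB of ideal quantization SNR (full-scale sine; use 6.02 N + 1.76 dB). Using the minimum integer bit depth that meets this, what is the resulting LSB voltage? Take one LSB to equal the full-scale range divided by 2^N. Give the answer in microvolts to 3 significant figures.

41.2 µV

Span = 2.7 V.
Required N = ⌈(96.3 − 1.76)/6.02⌉ = ⌈15.704⌉ = 16.
Step size = 2.7/65536 V = 41.2 µV.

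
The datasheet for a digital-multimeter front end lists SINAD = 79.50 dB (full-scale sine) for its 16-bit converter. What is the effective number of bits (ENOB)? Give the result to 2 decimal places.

ENOB = (SINAD − 1.76) / 6.02 = (79.50 − 1.76) / 6.02 = 77.74 / 6.02 = 12.9136.

12.91 bits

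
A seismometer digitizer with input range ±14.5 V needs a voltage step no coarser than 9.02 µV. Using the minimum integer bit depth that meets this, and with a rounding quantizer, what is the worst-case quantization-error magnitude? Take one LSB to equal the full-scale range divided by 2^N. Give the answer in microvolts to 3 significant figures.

Full-scale range = 14.5 V − (-14.5 V) = 29 V.
Required number of levels: 29/9.02 µV = 3.2151e6; smallest N with 2^N ≥ that is 22.
LSB = 29 V ÷ 2^22 = 29/4194304 V = 6.9141 µV.
Half an LSB is 3.46 µV.

3.46 µV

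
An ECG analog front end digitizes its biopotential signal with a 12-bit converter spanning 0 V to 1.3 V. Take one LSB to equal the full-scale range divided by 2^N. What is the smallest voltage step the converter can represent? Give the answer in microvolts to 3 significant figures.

317 µV

Full-scale range = 1.3 V.
2^12 = 4096 levels.
LSB = 1.3 V ÷ 2^12 = 1.3/4096 V = 317 µV.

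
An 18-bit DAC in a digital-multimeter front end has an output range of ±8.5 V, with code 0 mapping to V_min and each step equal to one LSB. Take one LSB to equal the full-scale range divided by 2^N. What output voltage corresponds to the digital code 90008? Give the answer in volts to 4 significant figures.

-2.663 V

Span: 8.5 V − (-8.5 V) = 17 V. LSB = 17 V / 2^18.
V_out = -8.5 + 90008 × (17/262144) V
      = -8.5 V + 5.83701 V = -2.66299 V.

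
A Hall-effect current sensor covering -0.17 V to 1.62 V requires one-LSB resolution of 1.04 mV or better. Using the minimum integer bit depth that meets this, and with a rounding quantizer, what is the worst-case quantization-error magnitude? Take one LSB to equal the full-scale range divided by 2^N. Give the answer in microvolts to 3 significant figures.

437 µV

Span: 1.62 V − (-0.17 V) = 1.79 V.
Required number of levels: 1.79/1.04 mV = 1721.2; smallest N with 2^N ≥ that is 11.
Step size = 1.79/2048 V = 0.87402 mV.
|e|_max = LSB/2 = 437 µV.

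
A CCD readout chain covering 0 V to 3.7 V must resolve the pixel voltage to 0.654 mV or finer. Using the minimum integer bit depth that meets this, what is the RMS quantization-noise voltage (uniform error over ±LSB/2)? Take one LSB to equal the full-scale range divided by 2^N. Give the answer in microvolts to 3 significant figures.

130 µV

Full-scale range = 3.7 V.
Need 2^N ≥ 3.7 V / 0.654 mV = 5657 → N_min = 13.
LSB = 3.7 V ÷ 2^13 = 3.7/8192 V = 451.66 µV.
RMS noise = LSB/√12 = 130 µV.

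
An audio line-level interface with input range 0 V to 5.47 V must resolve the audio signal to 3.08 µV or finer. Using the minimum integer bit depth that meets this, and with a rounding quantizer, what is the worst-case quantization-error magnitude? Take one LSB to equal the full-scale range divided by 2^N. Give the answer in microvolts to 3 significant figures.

1.30 µV

Full-scale range = 5.47 V.
Required number of levels: 5.47/3.08 µV = 1.7760e6; smallest N with 2^N ≥ that is 21.
LSB = 5.47 V ÷ 2^21 = 5.47/2097152 V = 2.6083 µV.
Half an LSB is 1.30 µV.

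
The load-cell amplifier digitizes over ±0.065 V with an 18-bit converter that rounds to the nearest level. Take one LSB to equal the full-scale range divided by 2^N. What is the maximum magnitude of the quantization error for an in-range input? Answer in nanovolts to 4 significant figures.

248.0 nV

Range = 0.065 − (-0.065) = 0.13 V.
Step size = 0.13/262144 V = 495.911 nV.
|e|_max = LSB/2 = 248.0 nV.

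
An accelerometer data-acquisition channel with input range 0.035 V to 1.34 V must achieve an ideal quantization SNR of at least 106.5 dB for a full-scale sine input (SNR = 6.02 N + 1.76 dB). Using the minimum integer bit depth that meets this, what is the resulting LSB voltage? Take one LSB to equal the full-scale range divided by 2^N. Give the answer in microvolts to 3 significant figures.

4.98 µV

Span: 1.34 V − (0.035 V) = 1.305 V.
6.02 N + 1.76 ≥ 106.5 gives N ≥ 17.399, so the minimum integer is 18.
LSB = 1.305 V ÷ 2^18 = 1.305/262144 V = 4.98 µV.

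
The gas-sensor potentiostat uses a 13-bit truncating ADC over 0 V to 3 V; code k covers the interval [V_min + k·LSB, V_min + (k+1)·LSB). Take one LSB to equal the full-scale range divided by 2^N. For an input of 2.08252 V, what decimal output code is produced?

Full-scale range = 3 V. LSB = 3 V / 2^13 ≈ 366.2 µV.
(V_in − V_min) × 2^13/range = (2.08252 − (0)) × 8192/3 = 5686.668.
Floor → code = 5686.

5686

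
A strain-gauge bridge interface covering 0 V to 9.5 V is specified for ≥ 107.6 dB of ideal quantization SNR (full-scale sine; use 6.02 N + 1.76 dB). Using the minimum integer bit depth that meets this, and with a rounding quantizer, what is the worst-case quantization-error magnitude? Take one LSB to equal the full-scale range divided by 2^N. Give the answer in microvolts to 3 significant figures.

Full-scale range = 9.5 V.
Solving 6.02 N ≥ 107.6 − 1.76: N ≥ 17.581. Round up → N = 18.
LSB = 9.5 V ÷ 2^18 = 9.5/262144 V = 36.240 µV.
Max error for round-to-nearest is LSB/2 = 18.1 µV.

18.1 µV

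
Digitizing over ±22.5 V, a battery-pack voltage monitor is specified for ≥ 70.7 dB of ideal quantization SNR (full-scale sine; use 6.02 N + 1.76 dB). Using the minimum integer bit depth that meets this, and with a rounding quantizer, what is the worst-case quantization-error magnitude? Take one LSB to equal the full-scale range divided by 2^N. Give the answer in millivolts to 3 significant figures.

5.49 mV

The full-scale span is 22.5 − (-22.5) = 45 V.
6.02 N + 1.76 ≥ 70.7 gives N ≥ 11.452, so the minimum integer is 12.
LSB = 45 V / 2^12 = 10.986 mV.
Half an LSB is 5.49 mV.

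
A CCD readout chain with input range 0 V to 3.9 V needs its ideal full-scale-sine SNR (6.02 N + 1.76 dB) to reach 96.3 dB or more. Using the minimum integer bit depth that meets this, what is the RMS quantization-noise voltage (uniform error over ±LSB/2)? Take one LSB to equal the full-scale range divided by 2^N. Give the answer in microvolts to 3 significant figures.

17.2 µV

Range is 3.9 V.
6.02 N + 1.76 ≥ 96.3 gives N ≥ 15.704, so the minimum integer is 16.
LSB = 3.9 V / 2^16 = 59.509 µV.
V_rms = LSB/√12 = 17.2 µV.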